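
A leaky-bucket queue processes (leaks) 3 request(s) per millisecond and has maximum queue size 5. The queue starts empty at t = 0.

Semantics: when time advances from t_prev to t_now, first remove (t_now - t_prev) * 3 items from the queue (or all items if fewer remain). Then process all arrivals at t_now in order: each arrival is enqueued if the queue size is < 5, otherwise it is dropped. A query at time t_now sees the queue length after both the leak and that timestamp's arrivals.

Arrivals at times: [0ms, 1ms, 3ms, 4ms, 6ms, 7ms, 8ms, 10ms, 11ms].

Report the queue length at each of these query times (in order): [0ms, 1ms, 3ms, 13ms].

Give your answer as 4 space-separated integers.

Queue lengths at query times:
  query t=0ms: backlog = 1
  query t=1ms: backlog = 1
  query t=3ms: backlog = 1
  query t=13ms: backlog = 0

Answer: 1 1 1 0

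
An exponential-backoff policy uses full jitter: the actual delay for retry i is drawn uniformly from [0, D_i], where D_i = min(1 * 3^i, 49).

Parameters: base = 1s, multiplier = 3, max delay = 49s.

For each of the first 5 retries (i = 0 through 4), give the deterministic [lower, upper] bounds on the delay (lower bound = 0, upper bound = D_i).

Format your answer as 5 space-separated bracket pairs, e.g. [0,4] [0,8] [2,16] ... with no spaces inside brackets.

Answer: [0,1] [0,3] [0,9] [0,27] [0,49]

Derivation:
Computing bounds per retry:
  i=0: D_i=min(1*3^0,49)=1, bounds=[0,1]
  i=1: D_i=min(1*3^1,49)=3, bounds=[0,3]
  i=2: D_i=min(1*3^2,49)=9, bounds=[0,9]
  i=3: D_i=min(1*3^3,49)=27, bounds=[0,27]
  i=4: D_i=min(1*3^4,49)=49, bounds=[0,49]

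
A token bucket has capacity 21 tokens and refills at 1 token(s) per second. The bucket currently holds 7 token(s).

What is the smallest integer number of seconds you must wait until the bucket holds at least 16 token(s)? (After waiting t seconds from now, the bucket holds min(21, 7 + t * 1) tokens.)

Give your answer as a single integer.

Need 7 + t * 1 >= 16, so t >= 9/1.
Smallest integer t = ceil(9/1) = 9.

Answer: 9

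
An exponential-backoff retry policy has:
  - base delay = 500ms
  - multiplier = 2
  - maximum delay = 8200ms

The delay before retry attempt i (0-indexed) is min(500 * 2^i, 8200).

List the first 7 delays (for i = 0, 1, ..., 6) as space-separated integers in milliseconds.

Answer: 500 1000 2000 4000 8000 8200 8200

Derivation:
Computing each delay:
  i=0: min(500*2^0, 8200) = 500
  i=1: min(500*2^1, 8200) = 1000
  i=2: min(500*2^2, 8200) = 2000
  i=3: min(500*2^3, 8200) = 4000
  i=4: min(500*2^4, 8200) = 8000
  i=5: min(500*2^5, 8200) = 8200
  i=6: min(500*2^6, 8200) = 8200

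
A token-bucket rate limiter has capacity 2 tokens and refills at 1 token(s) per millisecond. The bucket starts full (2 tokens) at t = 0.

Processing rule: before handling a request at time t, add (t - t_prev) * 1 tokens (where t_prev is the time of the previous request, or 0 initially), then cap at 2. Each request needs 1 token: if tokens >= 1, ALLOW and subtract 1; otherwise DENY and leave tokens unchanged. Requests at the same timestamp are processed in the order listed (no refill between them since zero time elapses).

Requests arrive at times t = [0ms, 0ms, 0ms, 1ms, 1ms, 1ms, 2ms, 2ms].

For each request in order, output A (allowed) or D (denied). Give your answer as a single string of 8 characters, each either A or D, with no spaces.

Simulating step by step:
  req#1 t=0ms: ALLOW
  req#2 t=0ms: ALLOW
  req#3 t=0ms: DENY
  req#4 t=1ms: ALLOW
  req#5 t=1ms: DENY
  req#6 t=1ms: DENY
  req#7 t=2ms: ALLOW
  req#8 t=2ms: DENY

Answer: AADADDAD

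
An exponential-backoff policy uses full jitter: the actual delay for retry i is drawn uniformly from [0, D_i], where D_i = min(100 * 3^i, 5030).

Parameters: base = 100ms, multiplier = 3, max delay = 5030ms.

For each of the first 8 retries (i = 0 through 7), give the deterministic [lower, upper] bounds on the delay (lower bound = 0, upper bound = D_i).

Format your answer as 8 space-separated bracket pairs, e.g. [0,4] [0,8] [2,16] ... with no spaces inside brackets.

Computing bounds per retry:
  i=0: D_i=min(100*3^0,5030)=100, bounds=[0,100]
  i=1: D_i=min(100*3^1,5030)=300, bounds=[0,300]
  i=2: D_i=min(100*3^2,5030)=900, bounds=[0,900]
  i=3: D_i=min(100*3^3,5030)=2700, bounds=[0,2700]
  i=4: D_i=min(100*3^4,5030)=5030, bounds=[0,5030]
  i=5: D_i=min(100*3^5,5030)=5030, bounds=[0,5030]
  i=6: D_i=min(100*3^6,5030)=5030, bounds=[0,5030]
  i=7: D_i=min(100*3^7,5030)=5030, bounds=[0,5030]

Answer: [0,100] [0,300] [0,900] [0,2700] [0,5030] [0,5030] [0,5030] [0,5030]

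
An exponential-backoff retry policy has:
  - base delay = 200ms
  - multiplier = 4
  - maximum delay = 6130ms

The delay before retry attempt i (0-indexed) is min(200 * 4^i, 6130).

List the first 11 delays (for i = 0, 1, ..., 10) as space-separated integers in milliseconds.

Computing each delay:
  i=0: min(200*4^0, 6130) = 200
  i=1: min(200*4^1, 6130) = 800
  i=2: min(200*4^2, 6130) = 3200
  i=3: min(200*4^3, 6130) = 6130
  i=4: min(200*4^4, 6130) = 6130
  i=5: min(200*4^5, 6130) = 6130
  i=6: min(200*4^6, 6130) = 6130
  i=7: min(200*4^7, 6130) = 6130
  i=8: min(200*4^8, 6130) = 6130
  i=9: min(200*4^9, 6130) = 6130
  i=10: min(200*4^10, 6130) = 6130

Answer: 200 800 3200 6130 6130 6130 6130 6130 6130 6130 6130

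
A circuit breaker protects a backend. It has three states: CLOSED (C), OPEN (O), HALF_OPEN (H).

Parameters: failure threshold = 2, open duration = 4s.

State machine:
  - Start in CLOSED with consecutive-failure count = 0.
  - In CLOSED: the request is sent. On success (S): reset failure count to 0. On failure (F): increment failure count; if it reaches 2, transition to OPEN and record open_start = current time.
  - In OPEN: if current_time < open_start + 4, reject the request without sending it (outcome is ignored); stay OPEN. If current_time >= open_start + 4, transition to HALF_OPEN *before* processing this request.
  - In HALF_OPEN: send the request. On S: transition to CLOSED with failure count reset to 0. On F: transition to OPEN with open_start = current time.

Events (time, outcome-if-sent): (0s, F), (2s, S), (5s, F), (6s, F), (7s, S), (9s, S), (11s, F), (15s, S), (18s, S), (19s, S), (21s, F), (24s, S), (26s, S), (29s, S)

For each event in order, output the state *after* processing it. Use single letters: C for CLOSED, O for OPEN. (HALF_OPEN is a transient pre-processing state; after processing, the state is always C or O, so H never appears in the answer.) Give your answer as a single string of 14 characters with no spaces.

Answer: CCCOOOOCCCCCCC

Derivation:
State after each event:
  event#1 t=0s outcome=F: state=CLOSED
  event#2 t=2s outcome=S: state=CLOSED
  event#3 t=5s outcome=F: state=CLOSED
  event#4 t=6s outcome=F: state=OPEN
  event#5 t=7s outcome=S: state=OPEN
  event#6 t=9s outcome=S: state=OPEN
  event#7 t=11s outcome=F: state=OPEN
  event#8 t=15s outcome=S: state=CLOSED
  event#9 t=18s outcome=S: state=CLOSED
  event#10 t=19s outcome=S: state=CLOSED
  event#11 t=21s outcome=F: state=CLOSED
  event#12 t=24s outcome=S: state=CLOSED
  event#13 t=26s outcome=S: state=CLOSED
  event#14 t=29s outcome=S: state=CLOSED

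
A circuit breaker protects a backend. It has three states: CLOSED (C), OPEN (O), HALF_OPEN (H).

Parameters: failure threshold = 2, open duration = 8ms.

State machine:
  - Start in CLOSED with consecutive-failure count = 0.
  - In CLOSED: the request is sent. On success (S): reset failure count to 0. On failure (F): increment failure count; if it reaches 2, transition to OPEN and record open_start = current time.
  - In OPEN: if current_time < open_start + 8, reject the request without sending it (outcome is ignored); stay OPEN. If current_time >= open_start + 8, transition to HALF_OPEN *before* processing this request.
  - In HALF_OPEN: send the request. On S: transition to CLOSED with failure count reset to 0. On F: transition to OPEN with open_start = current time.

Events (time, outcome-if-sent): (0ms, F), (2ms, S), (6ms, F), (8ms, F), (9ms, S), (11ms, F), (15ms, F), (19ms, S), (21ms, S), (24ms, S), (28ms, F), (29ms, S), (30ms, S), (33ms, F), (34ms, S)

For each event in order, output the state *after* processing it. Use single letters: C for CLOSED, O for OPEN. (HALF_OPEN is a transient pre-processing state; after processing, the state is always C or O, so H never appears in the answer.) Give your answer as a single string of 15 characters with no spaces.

State after each event:
  event#1 t=0ms outcome=F: state=CLOSED
  event#2 t=2ms outcome=S: state=CLOSED
  event#3 t=6ms outcome=F: state=CLOSED
  event#4 t=8ms outcome=F: state=OPEN
  event#5 t=9ms outcome=S: state=OPEN
  event#6 t=11ms outcome=F: state=OPEN
  event#7 t=15ms outcome=F: state=OPEN
  event#8 t=19ms outcome=S: state=CLOSED
  event#9 t=21ms outcome=S: state=CLOSED
  event#10 t=24ms outcome=S: state=CLOSED
  event#11 t=28ms outcome=F: state=CLOSED
  event#12 t=29ms outcome=S: state=CLOSED
  event#13 t=30ms outcome=S: state=CLOSED
  event#14 t=33ms outcome=F: state=CLOSED
  event#15 t=34ms outcome=S: state=CLOSED

Answer: CCCOOOOCCCCCCCC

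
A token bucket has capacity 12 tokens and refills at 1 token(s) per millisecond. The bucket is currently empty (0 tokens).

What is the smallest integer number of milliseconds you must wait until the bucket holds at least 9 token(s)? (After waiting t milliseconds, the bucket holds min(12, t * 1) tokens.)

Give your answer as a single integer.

Need t * 1 >= 9, so t >= 9/1.
Smallest integer t = ceil(9/1) = 9.

Answer: 9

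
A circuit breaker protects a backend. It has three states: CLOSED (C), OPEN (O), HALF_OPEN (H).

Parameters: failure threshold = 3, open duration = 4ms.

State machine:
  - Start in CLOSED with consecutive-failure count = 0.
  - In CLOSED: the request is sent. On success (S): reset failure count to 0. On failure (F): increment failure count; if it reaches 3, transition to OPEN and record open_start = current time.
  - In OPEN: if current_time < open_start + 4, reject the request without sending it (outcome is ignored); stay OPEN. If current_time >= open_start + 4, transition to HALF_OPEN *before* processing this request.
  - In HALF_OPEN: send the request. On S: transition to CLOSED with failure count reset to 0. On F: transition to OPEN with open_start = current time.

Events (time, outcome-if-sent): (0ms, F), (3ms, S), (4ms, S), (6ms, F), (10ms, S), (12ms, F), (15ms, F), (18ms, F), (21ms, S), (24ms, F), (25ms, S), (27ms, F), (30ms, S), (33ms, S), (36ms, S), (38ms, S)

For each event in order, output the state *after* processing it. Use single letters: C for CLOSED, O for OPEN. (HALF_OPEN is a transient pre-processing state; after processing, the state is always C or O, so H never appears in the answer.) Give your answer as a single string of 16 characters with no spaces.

State after each event:
  event#1 t=0ms outcome=F: state=CLOSED
  event#2 t=3ms outcome=S: state=CLOSED
  event#3 t=4ms outcome=S: state=CLOSED
  event#4 t=6ms outcome=F: state=CLOSED
  event#5 t=10ms outcome=S: state=CLOSED
  event#6 t=12ms outcome=F: state=CLOSED
  event#7 t=15ms outcome=F: state=CLOSED
  event#8 t=18ms outcome=F: state=OPEN
  event#9 t=21ms outcome=S: state=OPEN
  event#10 t=24ms outcome=F: state=OPEN
  event#11 t=25ms outcome=S: state=OPEN
  event#12 t=27ms outcome=F: state=OPEN
  event#13 t=30ms outcome=S: state=CLOSED
  event#14 t=33ms outcome=S: state=CLOSED
  event#15 t=36ms outcome=S: state=CLOSED
  event#16 t=38ms outcome=S: state=CLOSED

Answer: CCCCCCCOOOOOCCCC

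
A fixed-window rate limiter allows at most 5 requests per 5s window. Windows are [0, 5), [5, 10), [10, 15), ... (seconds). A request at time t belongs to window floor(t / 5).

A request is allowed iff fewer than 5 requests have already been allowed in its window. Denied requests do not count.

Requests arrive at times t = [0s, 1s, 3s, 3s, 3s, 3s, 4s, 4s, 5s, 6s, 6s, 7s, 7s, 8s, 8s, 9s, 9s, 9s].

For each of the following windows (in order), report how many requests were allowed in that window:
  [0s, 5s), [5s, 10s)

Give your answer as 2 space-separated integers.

Answer: 5 5

Derivation:
Processing requests:
  req#1 t=0s (window 0): ALLOW
  req#2 t=1s (window 0): ALLOW
  req#3 t=3s (window 0): ALLOW
  req#4 t=3s (window 0): ALLOW
  req#5 t=3s (window 0): ALLOW
  req#6 t=3s (window 0): DENY
  req#7 t=4s (window 0): DENY
  req#8 t=4s (window 0): DENY
  req#9 t=5s (window 1): ALLOW
  req#10 t=6s (window 1): ALLOW
  req#11 t=6s (window 1): ALLOW
  req#12 t=7s (window 1): ALLOW
  req#13 t=7s (window 1): ALLOW
  req#14 t=8s (window 1): DENY
  req#15 t=8s (window 1): DENY
  req#16 t=9s (window 1): DENY
  req#17 t=9s (window 1): DENY
  req#18 t=9s (window 1): DENY

Allowed counts by window: 5 5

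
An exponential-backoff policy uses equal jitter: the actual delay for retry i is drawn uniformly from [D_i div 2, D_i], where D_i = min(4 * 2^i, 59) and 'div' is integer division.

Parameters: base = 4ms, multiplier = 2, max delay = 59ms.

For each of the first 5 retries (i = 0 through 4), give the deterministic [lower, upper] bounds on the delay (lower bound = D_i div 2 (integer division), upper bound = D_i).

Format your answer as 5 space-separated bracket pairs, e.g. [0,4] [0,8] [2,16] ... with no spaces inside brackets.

Computing bounds per retry:
  i=0: D_i=min(4*2^0,59)=4, bounds=[2,4]
  i=1: D_i=min(4*2^1,59)=8, bounds=[4,8]
  i=2: D_i=min(4*2^2,59)=16, bounds=[8,16]
  i=3: D_i=min(4*2^3,59)=32, bounds=[16,32]
  i=4: D_i=min(4*2^4,59)=59, bounds=[29,59]

Answer: [2,4] [4,8] [8,16] [16,32] [29,59]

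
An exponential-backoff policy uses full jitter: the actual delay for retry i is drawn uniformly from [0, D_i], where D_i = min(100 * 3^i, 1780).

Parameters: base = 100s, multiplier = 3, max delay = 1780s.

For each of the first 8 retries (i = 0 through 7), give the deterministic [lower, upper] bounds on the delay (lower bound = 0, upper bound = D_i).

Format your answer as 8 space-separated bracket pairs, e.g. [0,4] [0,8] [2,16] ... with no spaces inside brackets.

Answer: [0,100] [0,300] [0,900] [0,1780] [0,1780] [0,1780] [0,1780] [0,1780]

Derivation:
Computing bounds per retry:
  i=0: D_i=min(100*3^0,1780)=100, bounds=[0,100]
  i=1: D_i=min(100*3^1,1780)=300, bounds=[0,300]
  i=2: D_i=min(100*3^2,1780)=900, bounds=[0,900]
  i=3: D_i=min(100*3^3,1780)=1780, bounds=[0,1780]
  i=4: D_i=min(100*3^4,1780)=1780, bounds=[0,1780]
  i=5: D_i=min(100*3^5,1780)=1780, bounds=[0,1780]
  i=6: D_i=min(100*3^6,1780)=1780, bounds=[0,1780]
  i=7: D_i=min(100*3^7,1780)=1780, bounds=[0,1780]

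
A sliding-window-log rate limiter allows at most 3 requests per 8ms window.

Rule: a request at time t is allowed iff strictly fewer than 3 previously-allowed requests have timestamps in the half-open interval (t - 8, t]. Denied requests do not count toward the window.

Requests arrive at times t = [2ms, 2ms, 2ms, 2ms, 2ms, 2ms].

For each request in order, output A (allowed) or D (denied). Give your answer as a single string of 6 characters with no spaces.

Answer: AAADDD

Derivation:
Tracking allowed requests in the window:
  req#1 t=2ms: ALLOW
  req#2 t=2ms: ALLOW
  req#3 t=2ms: ALLOW
  req#4 t=2ms: DENY
  req#5 t=2ms: DENY
  req#6 t=2ms: DENY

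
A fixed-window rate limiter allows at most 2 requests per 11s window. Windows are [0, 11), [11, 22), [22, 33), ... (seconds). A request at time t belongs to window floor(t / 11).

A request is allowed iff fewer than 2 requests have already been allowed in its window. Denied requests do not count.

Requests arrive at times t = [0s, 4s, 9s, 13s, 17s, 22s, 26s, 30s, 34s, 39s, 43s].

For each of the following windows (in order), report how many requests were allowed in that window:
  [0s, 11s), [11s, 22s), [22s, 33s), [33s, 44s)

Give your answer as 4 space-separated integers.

Processing requests:
  req#1 t=0s (window 0): ALLOW
  req#2 t=4s (window 0): ALLOW
  req#3 t=9s (window 0): DENY
  req#4 t=13s (window 1): ALLOW
  req#5 t=17s (window 1): ALLOW
  req#6 t=22s (window 2): ALLOW
  req#7 t=26s (window 2): ALLOW
  req#8 t=30s (window 2): DENY
  req#9 t=34s (window 3): ALLOW
  req#10 t=39s (window 3): ALLOW
  req#11 t=43s (window 3): DENY

Allowed counts by window: 2 2 2 2

Answer: 2 2 2 2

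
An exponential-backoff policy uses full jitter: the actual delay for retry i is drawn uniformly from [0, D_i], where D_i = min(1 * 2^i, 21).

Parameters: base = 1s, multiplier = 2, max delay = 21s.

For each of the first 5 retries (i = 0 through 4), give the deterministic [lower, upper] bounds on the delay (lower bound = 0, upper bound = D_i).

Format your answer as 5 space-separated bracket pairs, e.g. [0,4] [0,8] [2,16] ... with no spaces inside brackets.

Answer: [0,1] [0,2] [0,4] [0,8] [0,16]

Derivation:
Computing bounds per retry:
  i=0: D_i=min(1*2^0,21)=1, bounds=[0,1]
  i=1: D_i=min(1*2^1,21)=2, bounds=[0,2]
  i=2: D_i=min(1*2^2,21)=4, bounds=[0,4]
  i=3: D_i=min(1*2^3,21)=8, bounds=[0,8]
  i=4: D_i=min(1*2^4,21)=16, bounds=[0,16]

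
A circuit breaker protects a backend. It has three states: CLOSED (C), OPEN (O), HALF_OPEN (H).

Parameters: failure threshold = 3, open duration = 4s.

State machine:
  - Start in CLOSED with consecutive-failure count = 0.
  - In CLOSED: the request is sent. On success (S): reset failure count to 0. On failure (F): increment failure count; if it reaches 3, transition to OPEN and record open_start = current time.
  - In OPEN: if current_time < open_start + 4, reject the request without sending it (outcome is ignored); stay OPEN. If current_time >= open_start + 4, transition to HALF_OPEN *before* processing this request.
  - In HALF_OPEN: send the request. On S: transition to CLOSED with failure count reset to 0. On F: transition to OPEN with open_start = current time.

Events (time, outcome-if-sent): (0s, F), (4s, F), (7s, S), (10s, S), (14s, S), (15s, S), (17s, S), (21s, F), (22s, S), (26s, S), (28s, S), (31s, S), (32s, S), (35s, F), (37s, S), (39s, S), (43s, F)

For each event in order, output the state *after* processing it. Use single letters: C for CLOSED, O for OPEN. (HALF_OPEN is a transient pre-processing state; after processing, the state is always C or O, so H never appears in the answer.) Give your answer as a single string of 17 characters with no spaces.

Answer: CCCCCCCCCCCCCCCCC

Derivation:
State after each event:
  event#1 t=0s outcome=F: state=CLOSED
  event#2 t=4s outcome=F: state=CLOSED
  event#3 t=7s outcome=S: state=CLOSED
  event#4 t=10s outcome=S: state=CLOSED
  event#5 t=14s outcome=S: state=CLOSED
  event#6 t=15s outcome=S: state=CLOSED
  event#7 t=17s outcome=S: state=CLOSED
  event#8 t=21s outcome=F: state=CLOSED
  event#9 t=22s outcome=S: state=CLOSED
  event#10 t=26s outcome=S: state=CLOSED
  event#11 t=28s outcome=S: state=CLOSED
  event#12 t=31s outcome=S: state=CLOSED
  event#13 t=32s outcome=S: state=CLOSED
  event#14 t=35s outcome=F: state=CLOSED
  event#15 t=37s outcome=S: state=CLOSED
  event#16 t=39s outcome=S: state=CLOSED
  event#17 t=43s outcome=F: state=CLOSED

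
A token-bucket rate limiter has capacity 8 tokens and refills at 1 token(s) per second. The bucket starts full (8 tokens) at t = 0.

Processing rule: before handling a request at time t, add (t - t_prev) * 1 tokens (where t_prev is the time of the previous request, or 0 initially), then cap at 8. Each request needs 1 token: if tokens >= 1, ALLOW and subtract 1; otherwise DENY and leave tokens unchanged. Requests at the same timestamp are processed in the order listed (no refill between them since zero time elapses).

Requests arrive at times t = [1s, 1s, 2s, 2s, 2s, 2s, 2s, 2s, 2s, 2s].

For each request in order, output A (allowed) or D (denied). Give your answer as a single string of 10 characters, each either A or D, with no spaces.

Simulating step by step:
  req#1 t=1s: ALLOW
  req#2 t=1s: ALLOW
  req#3 t=2s: ALLOW
  req#4 t=2s: ALLOW
  req#5 t=2s: ALLOW
  req#6 t=2s: ALLOW
  req#7 t=2s: ALLOW
  req#8 t=2s: ALLOW
  req#9 t=2s: ALLOW
  req#10 t=2s: DENY

Answer: AAAAAAAAAD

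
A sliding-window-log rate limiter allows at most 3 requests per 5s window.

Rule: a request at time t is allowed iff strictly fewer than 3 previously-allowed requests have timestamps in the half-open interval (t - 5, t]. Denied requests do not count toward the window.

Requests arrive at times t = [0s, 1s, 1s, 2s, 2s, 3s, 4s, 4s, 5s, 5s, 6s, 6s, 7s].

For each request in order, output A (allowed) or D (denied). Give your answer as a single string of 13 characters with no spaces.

Answer: AAADDDDDADAAD

Derivation:
Tracking allowed requests in the window:
  req#1 t=0s: ALLOW
  req#2 t=1s: ALLOW
  req#3 t=1s: ALLOW
  req#4 t=2s: DENY
  req#5 t=2s: DENY
  req#6 t=3s: DENY
  req#7 t=4s: DENY
  req#8 t=4s: DENY
  req#9 t=5s: ALLOW
  req#10 t=5s: DENY
  req#11 t=6s: ALLOW
  req#12 t=6s: ALLOW
  req#13 t=7s: DENY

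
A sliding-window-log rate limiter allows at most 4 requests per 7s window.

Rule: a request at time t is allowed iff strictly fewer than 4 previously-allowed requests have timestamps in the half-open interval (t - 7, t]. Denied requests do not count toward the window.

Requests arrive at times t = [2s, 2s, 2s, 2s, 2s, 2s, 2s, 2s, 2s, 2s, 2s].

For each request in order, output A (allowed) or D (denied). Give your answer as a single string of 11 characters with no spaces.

Tracking allowed requests in the window:
  req#1 t=2s: ALLOW
  req#2 t=2s: ALLOW
  req#3 t=2s: ALLOW
  req#4 t=2s: ALLOW
  req#5 t=2s: DENY
  req#6 t=2s: DENY
  req#7 t=2s: DENY
  req#8 t=2s: DENY
  req#9 t=2s: DENY
  req#10 t=2s: DENY
  req#11 t=2s: DENY

Answer: AAAADDDDDDD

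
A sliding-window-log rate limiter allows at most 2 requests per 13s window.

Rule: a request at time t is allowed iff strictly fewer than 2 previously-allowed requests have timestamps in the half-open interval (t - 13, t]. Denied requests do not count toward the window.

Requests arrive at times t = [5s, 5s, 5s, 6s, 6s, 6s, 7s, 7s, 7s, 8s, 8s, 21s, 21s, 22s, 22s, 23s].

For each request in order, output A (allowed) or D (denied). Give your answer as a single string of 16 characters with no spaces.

Tracking allowed requests in the window:
  req#1 t=5s: ALLOW
  req#2 t=5s: ALLOW
  req#3 t=5s: DENY
  req#4 t=6s: DENY
  req#5 t=6s: DENY
  req#6 t=6s: DENY
  req#7 t=7s: DENY
  req#8 t=7s: DENY
  req#9 t=7s: DENY
  req#10 t=8s: DENY
  req#11 t=8s: DENY
  req#12 t=21s: ALLOW
  req#13 t=21s: ALLOW
  req#14 t=22s: DENY
  req#15 t=22s: DENY
  req#16 t=23s: DENY

Answer: AADDDDDDDDDAADDD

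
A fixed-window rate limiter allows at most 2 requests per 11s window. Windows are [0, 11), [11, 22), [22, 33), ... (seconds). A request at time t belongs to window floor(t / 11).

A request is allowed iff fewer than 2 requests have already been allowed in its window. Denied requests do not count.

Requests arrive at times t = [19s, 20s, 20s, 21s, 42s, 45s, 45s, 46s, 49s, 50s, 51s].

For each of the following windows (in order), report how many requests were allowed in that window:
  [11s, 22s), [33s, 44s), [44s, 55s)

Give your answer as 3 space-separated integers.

Processing requests:
  req#1 t=19s (window 1): ALLOW
  req#2 t=20s (window 1): ALLOW
  req#3 t=20s (window 1): DENY
  req#4 t=21s (window 1): DENY
  req#5 t=42s (window 3): ALLOW
  req#6 t=45s (window 4): ALLOW
  req#7 t=45s (window 4): ALLOW
  req#8 t=46s (window 4): DENY
  req#9 t=49s (window 4): DENY
  req#10 t=50s (window 4): DENY
  req#11 t=51s (window 4): DENY

Allowed counts by window: 2 1 2

Answer: 2 1 2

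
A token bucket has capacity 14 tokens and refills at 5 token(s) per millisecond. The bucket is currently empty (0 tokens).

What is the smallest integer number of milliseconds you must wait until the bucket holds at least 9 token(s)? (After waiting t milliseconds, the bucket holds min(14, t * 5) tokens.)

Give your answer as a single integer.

Need t * 5 >= 9, so t >= 9/5.
Smallest integer t = ceil(9/5) = 2.

Answer: 2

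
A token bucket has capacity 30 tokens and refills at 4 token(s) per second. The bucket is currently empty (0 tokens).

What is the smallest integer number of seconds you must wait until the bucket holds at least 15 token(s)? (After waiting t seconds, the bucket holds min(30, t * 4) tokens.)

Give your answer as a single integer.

Need t * 4 >= 15, so t >= 15/4.
Smallest integer t = ceil(15/4) = 4.

Answer: 4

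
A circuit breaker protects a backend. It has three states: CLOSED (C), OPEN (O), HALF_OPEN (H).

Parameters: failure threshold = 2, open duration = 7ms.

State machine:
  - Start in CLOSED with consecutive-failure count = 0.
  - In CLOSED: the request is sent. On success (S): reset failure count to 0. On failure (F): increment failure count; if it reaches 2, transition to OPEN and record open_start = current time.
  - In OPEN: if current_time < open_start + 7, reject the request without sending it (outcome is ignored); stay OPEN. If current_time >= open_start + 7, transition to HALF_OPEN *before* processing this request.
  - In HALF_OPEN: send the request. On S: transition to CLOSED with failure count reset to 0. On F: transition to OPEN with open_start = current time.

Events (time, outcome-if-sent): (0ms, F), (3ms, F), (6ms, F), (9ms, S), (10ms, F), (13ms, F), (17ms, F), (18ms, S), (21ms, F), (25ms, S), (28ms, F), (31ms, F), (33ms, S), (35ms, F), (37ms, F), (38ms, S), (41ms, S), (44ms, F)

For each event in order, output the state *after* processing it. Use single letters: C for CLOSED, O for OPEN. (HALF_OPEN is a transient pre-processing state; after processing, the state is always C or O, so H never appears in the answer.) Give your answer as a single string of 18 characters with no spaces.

Answer: COOOOOOOOCCOOOOCCC

Derivation:
State after each event:
  event#1 t=0ms outcome=F: state=CLOSED
  event#2 t=3ms outcome=F: state=OPEN
  event#3 t=6ms outcome=F: state=OPEN
  event#4 t=9ms outcome=S: state=OPEN
  event#5 t=10ms outcome=F: state=OPEN
  event#6 t=13ms outcome=F: state=OPEN
  event#7 t=17ms outcome=F: state=OPEN
  event#8 t=18ms outcome=S: state=OPEN
  event#9 t=21ms outcome=F: state=OPEN
  event#10 t=25ms outcome=S: state=CLOSED
  event#11 t=28ms outcome=F: state=CLOSED
  event#12 t=31ms outcome=F: state=OPEN
  event#13 t=33ms outcome=S: state=OPEN
  event#14 t=35ms outcome=F: state=OPEN
  event#15 t=37ms outcome=F: state=OPEN
  event#16 t=38ms outcome=S: state=CLOSED
  event#17 t=41ms outcome=S: state=CLOSED
  event#18 t=44ms outcome=F: state=CLOSED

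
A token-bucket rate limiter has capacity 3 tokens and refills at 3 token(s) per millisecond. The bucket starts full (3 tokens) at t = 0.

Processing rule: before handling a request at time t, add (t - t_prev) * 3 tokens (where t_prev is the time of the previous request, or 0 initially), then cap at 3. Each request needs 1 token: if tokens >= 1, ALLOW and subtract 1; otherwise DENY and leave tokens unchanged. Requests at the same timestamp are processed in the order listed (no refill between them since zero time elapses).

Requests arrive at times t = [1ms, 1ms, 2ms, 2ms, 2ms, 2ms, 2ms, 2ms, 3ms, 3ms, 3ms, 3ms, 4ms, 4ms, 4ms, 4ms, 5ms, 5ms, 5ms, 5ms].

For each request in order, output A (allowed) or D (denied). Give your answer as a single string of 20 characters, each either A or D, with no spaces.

Answer: AAAAADDDAAADAAADAAAD

Derivation:
Simulating step by step:
  req#1 t=1ms: ALLOW
  req#2 t=1ms: ALLOW
  req#3 t=2ms: ALLOW
  req#4 t=2ms: ALLOW
  req#5 t=2ms: ALLOW
  req#6 t=2ms: DENY
  req#7 t=2ms: DENY
  req#8 t=2ms: DENY
  req#9 t=3ms: ALLOW
  req#10 t=3ms: ALLOW
  req#11 t=3ms: ALLOW
  req#12 t=3ms: DENY
  req#13 t=4ms: ALLOW
  req#14 t=4ms: ALLOW
  req#15 t=4ms: ALLOW
  req#16 t=4ms: DENY
  req#17 t=5ms: ALLOW
  req#18 t=5ms: ALLOW
  req#19 t=5ms: ALLOW
  req#20 t=5ms: DENY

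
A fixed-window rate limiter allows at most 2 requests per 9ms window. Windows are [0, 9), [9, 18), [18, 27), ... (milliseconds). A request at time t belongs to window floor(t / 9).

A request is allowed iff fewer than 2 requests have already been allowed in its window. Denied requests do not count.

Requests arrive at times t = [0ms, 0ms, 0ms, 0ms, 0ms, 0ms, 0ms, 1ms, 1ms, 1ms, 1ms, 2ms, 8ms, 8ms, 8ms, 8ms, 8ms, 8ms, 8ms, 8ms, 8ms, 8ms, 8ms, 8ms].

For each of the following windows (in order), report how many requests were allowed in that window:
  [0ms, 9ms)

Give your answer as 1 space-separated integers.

Processing requests:
  req#1 t=0ms (window 0): ALLOW
  req#2 t=0ms (window 0): ALLOW
  req#3 t=0ms (window 0): DENY
  req#4 t=0ms (window 0): DENY
  req#5 t=0ms (window 0): DENY
  req#6 t=0ms (window 0): DENY
  req#7 t=0ms (window 0): DENY
  req#8 t=1ms (window 0): DENY
  req#9 t=1ms (window 0): DENY
  req#10 t=1ms (window 0): DENY
  req#11 t=1ms (window 0): DENY
  req#12 t=2ms (window 0): DENY
  req#13 t=8ms (window 0): DENY
  req#14 t=8ms (window 0): DENY
  req#15 t=8ms (window 0): DENY
  req#16 t=8ms (window 0): DENY
  req#17 t=8ms (window 0): DENY
  req#18 t=8ms (window 0): DENY
  req#19 t=8ms (window 0): DENY
  req#20 t=8ms (window 0): DENY
  req#21 t=8ms (window 0): DENY
  req#22 t=8ms (window 0): DENY
  req#23 t=8ms (window 0): DENY
  req#24 t=8ms (window 0): DENY

Allowed counts by window: 2

Answer: 2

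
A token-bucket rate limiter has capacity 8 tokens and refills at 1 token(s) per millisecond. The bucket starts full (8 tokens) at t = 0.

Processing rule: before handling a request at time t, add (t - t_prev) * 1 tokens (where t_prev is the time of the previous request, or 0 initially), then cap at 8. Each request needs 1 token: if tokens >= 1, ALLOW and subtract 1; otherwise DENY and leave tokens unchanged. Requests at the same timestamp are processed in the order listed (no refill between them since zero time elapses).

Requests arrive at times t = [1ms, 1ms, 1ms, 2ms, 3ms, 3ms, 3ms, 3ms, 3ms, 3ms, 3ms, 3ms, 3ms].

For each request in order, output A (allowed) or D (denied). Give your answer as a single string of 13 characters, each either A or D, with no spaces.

Answer: AAAAAAAAAADDD

Derivation:
Simulating step by step:
  req#1 t=1ms: ALLOW
  req#2 t=1ms: ALLOW
  req#3 t=1ms: ALLOW
  req#4 t=2ms: ALLOW
  req#5 t=3ms: ALLOW
  req#6 t=3ms: ALLOW
  req#7 t=3ms: ALLOW
  req#8 t=3ms: ALLOW
  req#9 t=3ms: ALLOW
  req#10 t=3ms: ALLOW
  req#11 t=3ms: DENY
  req#12 t=3ms: DENY
  req#13 t=3ms: DENY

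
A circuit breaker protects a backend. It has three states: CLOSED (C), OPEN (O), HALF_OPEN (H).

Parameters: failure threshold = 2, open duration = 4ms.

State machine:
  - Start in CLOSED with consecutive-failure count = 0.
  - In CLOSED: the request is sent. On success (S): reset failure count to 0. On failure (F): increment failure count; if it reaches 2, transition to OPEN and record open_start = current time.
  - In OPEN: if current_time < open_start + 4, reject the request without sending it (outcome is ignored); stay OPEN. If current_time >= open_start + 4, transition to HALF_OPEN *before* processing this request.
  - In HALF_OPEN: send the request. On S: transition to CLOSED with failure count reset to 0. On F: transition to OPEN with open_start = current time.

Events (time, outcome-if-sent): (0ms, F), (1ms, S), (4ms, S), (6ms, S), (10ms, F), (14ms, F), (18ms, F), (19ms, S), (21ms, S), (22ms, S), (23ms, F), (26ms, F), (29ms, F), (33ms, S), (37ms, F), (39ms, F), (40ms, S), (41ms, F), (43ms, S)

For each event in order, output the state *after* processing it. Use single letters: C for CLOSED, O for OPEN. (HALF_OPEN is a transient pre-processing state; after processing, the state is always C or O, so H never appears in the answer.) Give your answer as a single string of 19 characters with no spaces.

Answer: CCCCCOOOOCCOOCCOOOC

Derivation:
State after each event:
  event#1 t=0ms outcome=F: state=CLOSED
  event#2 t=1ms outcome=S: state=CLOSED
  event#3 t=4ms outcome=S: state=CLOSED
  event#4 t=6ms outcome=S: state=CLOSED
  event#5 t=10ms outcome=F: state=CLOSED
  event#6 t=14ms outcome=F: state=OPEN
  event#7 t=18ms outcome=F: state=OPEN
  event#8 t=19ms outcome=S: state=OPEN
  event#9 t=21ms outcome=S: state=OPEN
  event#10 t=22ms outcome=S: state=CLOSED
  event#11 t=23ms outcome=F: state=CLOSED
  event#12 t=26ms outcome=F: state=OPEN
  event#13 t=29ms outcome=F: state=OPEN
  event#14 t=33ms outcome=S: state=CLOSED
  event#15 t=37ms outcome=F: state=CLOSED
  event#16 t=39ms outcome=F: state=OPEN
  event#17 t=40ms outcome=S: state=OPEN
  event#18 t=41ms outcome=F: state=OPEN
  event#19 t=43ms outcome=S: state=CLOSED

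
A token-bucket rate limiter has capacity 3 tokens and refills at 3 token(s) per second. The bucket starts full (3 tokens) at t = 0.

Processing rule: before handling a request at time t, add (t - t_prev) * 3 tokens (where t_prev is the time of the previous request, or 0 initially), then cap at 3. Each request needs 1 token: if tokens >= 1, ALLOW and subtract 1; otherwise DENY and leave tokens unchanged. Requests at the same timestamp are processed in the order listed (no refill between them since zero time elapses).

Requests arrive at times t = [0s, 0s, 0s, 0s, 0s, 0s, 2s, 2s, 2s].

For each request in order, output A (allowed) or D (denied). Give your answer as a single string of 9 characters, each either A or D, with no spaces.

Answer: AAADDDAAA

Derivation:
Simulating step by step:
  req#1 t=0s: ALLOW
  req#2 t=0s: ALLOW
  req#3 t=0s: ALLOW
  req#4 t=0s: DENY
  req#5 t=0s: DENY
  req#6 t=0s: DENY
  req#7 t=2s: ALLOW
  req#8 t=2s: ALLOW
  req#9 t=2s: ALLOW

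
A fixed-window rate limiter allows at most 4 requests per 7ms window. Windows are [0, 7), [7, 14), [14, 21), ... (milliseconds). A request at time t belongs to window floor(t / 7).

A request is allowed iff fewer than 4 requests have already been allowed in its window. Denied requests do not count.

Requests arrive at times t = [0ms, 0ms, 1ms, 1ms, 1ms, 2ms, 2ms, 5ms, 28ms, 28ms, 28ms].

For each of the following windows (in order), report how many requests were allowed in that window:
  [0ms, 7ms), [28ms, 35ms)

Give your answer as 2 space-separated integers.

Processing requests:
  req#1 t=0ms (window 0): ALLOW
  req#2 t=0ms (window 0): ALLOW
  req#3 t=1ms (window 0): ALLOW
  req#4 t=1ms (window 0): ALLOW
  req#5 t=1ms (window 0): DENY
  req#6 t=2ms (window 0): DENY
  req#7 t=2ms (window 0): DENY
  req#8 t=5ms (window 0): DENY
  req#9 t=28ms (window 4): ALLOW
  req#10 t=28ms (window 4): ALLOW
  req#11 t=28ms (window 4): ALLOW

Allowed counts by window: 4 3

Answer: 4 3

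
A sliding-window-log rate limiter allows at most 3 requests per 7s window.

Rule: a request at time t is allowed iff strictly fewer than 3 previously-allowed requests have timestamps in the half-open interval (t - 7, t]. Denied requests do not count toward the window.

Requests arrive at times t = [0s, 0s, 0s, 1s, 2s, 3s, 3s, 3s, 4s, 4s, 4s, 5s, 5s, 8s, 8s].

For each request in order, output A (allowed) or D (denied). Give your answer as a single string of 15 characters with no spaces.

Answer: AAADDDDDDDDDDAA

Derivation:
Tracking allowed requests in the window:
  req#1 t=0s: ALLOW
  req#2 t=0s: ALLOW
  req#3 t=0s: ALLOW
  req#4 t=1s: DENY
  req#5 t=2s: DENY
  req#6 t=3s: DENY
  req#7 t=3s: DENY
  req#8 t=3s: DENY
  req#9 t=4s: DENY
  req#10 t=4s: DENY
  req#11 t=4s: DENY
  req#12 t=5s: DENY
  req#13 t=5s: DENY
  req#14 t=8s: ALLOW
  req#15 t=8s: ALLOW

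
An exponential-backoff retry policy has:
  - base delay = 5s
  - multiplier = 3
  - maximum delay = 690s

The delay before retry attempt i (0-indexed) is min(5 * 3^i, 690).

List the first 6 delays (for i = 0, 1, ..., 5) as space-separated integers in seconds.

Computing each delay:
  i=0: min(5*3^0, 690) = 5
  i=1: min(5*3^1, 690) = 15
  i=2: min(5*3^2, 690) = 45
  i=3: min(5*3^3, 690) = 135
  i=4: min(5*3^4, 690) = 405
  i=5: min(5*3^5, 690) = 690

Answer: 5 15 45 135 405 690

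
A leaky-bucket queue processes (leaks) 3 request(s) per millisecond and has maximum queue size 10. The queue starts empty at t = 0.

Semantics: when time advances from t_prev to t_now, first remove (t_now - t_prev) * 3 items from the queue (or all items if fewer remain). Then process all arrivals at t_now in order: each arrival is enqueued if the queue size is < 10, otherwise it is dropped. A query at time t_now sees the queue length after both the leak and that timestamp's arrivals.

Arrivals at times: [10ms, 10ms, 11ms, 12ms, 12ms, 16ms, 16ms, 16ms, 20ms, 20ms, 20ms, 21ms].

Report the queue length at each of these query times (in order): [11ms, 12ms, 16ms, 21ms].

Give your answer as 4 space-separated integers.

Queue lengths at query times:
  query t=11ms: backlog = 1
  query t=12ms: backlog = 2
  query t=16ms: backlog = 3
  query t=21ms: backlog = 1

Answer: 1 2 3 1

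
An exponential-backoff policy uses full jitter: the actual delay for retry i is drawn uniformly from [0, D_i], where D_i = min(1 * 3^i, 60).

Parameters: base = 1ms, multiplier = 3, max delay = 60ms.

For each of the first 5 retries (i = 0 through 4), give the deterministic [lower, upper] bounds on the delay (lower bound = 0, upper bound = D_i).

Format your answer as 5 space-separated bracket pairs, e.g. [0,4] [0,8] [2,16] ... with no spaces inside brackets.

Answer: [0,1] [0,3] [0,9] [0,27] [0,60]

Derivation:
Computing bounds per retry:
  i=0: D_i=min(1*3^0,60)=1, bounds=[0,1]
  i=1: D_i=min(1*3^1,60)=3, bounds=[0,3]
  i=2: D_i=min(1*3^2,60)=9, bounds=[0,9]
  i=3: D_i=min(1*3^3,60)=27, bounds=[0,27]
  i=4: D_i=min(1*3^4,60)=60, bounds=[0,60]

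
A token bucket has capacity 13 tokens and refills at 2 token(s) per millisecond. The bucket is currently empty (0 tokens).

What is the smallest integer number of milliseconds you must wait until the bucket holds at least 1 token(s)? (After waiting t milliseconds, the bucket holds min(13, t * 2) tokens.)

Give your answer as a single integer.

Need t * 2 >= 1, so t >= 1/2.
Smallest integer t = ceil(1/2) = 1.

Answer: 1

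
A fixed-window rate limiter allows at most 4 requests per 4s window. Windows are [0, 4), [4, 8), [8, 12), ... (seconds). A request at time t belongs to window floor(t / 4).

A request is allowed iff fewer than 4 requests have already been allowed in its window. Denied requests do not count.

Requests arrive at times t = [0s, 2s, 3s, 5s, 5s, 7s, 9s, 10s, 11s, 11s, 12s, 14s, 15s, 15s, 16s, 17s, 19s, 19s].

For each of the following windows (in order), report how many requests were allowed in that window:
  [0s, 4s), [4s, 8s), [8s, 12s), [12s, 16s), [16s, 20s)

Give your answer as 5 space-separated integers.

Answer: 3 3 4 4 4

Derivation:
Processing requests:
  req#1 t=0s (window 0): ALLOW
  req#2 t=2s (window 0): ALLOW
  req#3 t=3s (window 0): ALLOW
  req#4 t=5s (window 1): ALLOW
  req#5 t=5s (window 1): ALLOW
  req#6 t=7s (window 1): ALLOW
  req#7 t=9s (window 2): ALLOW
  req#8 t=10s (window 2): ALLOW
  req#9 t=11s (window 2): ALLOW
  req#10 t=11s (window 2): ALLOW
  req#11 t=12s (window 3): ALLOW
  req#12 t=14s (window 3): ALLOW
  req#13 t=15s (window 3): ALLOW
  req#14 t=15s (window 3): ALLOW
  req#15 t=16s (window 4): ALLOW
  req#16 t=17s (window 4): ALLOW
  req#17 t=19s (window 4): ALLOW
  req#18 t=19s (window 4): ALLOW

Allowed counts by window: 3 3 4 4 4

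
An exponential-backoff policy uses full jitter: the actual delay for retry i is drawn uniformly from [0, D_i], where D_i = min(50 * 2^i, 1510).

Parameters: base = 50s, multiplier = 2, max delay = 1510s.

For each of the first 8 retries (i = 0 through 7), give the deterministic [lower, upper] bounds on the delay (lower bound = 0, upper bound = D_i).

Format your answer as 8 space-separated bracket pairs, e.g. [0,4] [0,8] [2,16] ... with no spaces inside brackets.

Answer: [0,50] [0,100] [0,200] [0,400] [0,800] [0,1510] [0,1510] [0,1510]

Derivation:
Computing bounds per retry:
  i=0: D_i=min(50*2^0,1510)=50, bounds=[0,50]
  i=1: D_i=min(50*2^1,1510)=100, bounds=[0,100]
  i=2: D_i=min(50*2^2,1510)=200, bounds=[0,200]
  i=3: D_i=min(50*2^3,1510)=400, bounds=[0,400]
  i=4: D_i=min(50*2^4,1510)=800, bounds=[0,800]
  i=5: D_i=min(50*2^5,1510)=1510, bounds=[0,1510]
  i=6: D_i=min(50*2^6,1510)=1510, bounds=[0,1510]
  i=7: D_i=min(50*2^7,1510)=1510, bounds=[0,1510]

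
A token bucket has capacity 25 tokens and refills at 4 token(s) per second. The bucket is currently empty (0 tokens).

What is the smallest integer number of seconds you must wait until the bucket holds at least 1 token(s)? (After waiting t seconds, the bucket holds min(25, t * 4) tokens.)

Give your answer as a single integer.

Need t * 4 >= 1, so t >= 1/4.
Smallest integer t = ceil(1/4) = 1.

Answer: 1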